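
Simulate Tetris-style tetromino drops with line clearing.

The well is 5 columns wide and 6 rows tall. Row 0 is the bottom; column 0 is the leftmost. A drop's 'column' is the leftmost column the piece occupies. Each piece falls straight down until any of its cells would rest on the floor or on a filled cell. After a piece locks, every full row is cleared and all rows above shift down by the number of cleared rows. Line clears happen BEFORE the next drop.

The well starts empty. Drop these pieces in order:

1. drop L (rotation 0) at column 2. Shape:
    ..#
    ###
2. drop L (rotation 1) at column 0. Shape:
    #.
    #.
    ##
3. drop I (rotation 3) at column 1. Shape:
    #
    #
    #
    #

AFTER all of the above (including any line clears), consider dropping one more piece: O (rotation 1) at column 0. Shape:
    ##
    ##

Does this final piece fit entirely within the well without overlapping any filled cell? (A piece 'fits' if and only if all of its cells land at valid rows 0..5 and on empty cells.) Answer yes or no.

Answer: yes

Derivation:
Drop 1: L rot0 at col 2 lands with bottom-row=0; cleared 0 line(s) (total 0); column heights now [0 0 1 1 2], max=2
Drop 2: L rot1 at col 0 lands with bottom-row=0; cleared 1 line(s) (total 1); column heights now [2 0 0 0 1], max=2
Drop 3: I rot3 at col 1 lands with bottom-row=0; cleared 0 line(s) (total 1); column heights now [2 4 0 0 1], max=4
Test piece O rot1 at col 0 (width 2): heights before test = [2 4 0 0 1]; fits = True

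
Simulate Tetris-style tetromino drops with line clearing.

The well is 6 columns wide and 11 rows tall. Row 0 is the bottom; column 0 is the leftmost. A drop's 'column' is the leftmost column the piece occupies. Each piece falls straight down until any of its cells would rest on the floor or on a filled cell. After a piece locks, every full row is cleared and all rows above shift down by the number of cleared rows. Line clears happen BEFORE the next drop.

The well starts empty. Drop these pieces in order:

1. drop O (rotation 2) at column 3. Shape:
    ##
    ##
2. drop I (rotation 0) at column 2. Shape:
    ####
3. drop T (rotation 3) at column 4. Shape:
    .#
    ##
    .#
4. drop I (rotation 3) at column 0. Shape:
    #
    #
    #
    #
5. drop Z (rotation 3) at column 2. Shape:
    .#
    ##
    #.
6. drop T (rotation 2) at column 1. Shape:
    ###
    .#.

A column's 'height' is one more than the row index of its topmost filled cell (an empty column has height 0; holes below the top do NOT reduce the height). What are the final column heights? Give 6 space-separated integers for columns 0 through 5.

Answer: 4 7 7 7 5 6

Derivation:
Drop 1: O rot2 at col 3 lands with bottom-row=0; cleared 0 line(s) (total 0); column heights now [0 0 0 2 2 0], max=2
Drop 2: I rot0 at col 2 lands with bottom-row=2; cleared 0 line(s) (total 0); column heights now [0 0 3 3 3 3], max=3
Drop 3: T rot3 at col 4 lands with bottom-row=3; cleared 0 line(s) (total 0); column heights now [0 0 3 3 5 6], max=6
Drop 4: I rot3 at col 0 lands with bottom-row=0; cleared 0 line(s) (total 0); column heights now [4 0 3 3 5 6], max=6
Drop 5: Z rot3 at col 2 lands with bottom-row=3; cleared 0 line(s) (total 0); column heights now [4 0 5 6 5 6], max=6
Drop 6: T rot2 at col 1 lands with bottom-row=5; cleared 0 line(s) (total 0); column heights now [4 7 7 7 5 6], max=7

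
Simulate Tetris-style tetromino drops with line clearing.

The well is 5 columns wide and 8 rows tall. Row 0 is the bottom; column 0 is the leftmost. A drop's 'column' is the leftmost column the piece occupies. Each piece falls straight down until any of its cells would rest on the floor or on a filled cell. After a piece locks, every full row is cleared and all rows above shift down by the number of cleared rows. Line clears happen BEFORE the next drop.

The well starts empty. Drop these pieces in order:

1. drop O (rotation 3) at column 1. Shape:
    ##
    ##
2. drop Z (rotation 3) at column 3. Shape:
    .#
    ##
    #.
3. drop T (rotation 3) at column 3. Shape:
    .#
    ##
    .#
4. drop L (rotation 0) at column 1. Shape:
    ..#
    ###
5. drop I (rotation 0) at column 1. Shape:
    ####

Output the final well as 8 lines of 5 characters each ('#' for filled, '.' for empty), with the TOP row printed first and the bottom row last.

Drop 1: O rot3 at col 1 lands with bottom-row=0; cleared 0 line(s) (total 0); column heights now [0 2 2 0 0], max=2
Drop 2: Z rot3 at col 3 lands with bottom-row=0; cleared 0 line(s) (total 0); column heights now [0 2 2 2 3], max=3
Drop 3: T rot3 at col 3 lands with bottom-row=3; cleared 0 line(s) (total 0); column heights now [0 2 2 5 6], max=6
Drop 4: L rot0 at col 1 lands with bottom-row=5; cleared 0 line(s) (total 0); column heights now [0 6 6 7 6], max=7
Drop 5: I rot0 at col 1 lands with bottom-row=7; cleared 0 line(s) (total 0); column heights now [0 8 8 8 8], max=8

Answer: .####
...#.
.####
...##
....#
....#
.####
.###.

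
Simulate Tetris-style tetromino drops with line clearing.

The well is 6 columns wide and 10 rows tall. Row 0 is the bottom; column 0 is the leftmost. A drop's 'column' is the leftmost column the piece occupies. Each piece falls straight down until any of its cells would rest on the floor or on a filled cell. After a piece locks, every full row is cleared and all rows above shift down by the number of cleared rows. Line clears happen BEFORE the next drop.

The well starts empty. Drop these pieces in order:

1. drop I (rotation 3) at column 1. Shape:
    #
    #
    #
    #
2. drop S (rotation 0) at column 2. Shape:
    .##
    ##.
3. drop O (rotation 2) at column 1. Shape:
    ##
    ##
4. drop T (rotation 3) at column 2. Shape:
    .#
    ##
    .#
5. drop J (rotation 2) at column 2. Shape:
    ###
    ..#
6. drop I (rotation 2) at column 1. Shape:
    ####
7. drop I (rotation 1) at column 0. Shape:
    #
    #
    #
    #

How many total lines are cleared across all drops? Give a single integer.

Answer: 0

Derivation:
Drop 1: I rot3 at col 1 lands with bottom-row=0; cleared 0 line(s) (total 0); column heights now [0 4 0 0 0 0], max=4
Drop 2: S rot0 at col 2 lands with bottom-row=0; cleared 0 line(s) (total 0); column heights now [0 4 1 2 2 0], max=4
Drop 3: O rot2 at col 1 lands with bottom-row=4; cleared 0 line(s) (total 0); column heights now [0 6 6 2 2 0], max=6
Drop 4: T rot3 at col 2 lands with bottom-row=5; cleared 0 line(s) (total 0); column heights now [0 6 7 8 2 0], max=8
Drop 5: J rot2 at col 2 lands with bottom-row=7; cleared 0 line(s) (total 0); column heights now [0 6 9 9 9 0], max=9
Drop 6: I rot2 at col 1 lands with bottom-row=9; cleared 0 line(s) (total 0); column heights now [0 10 10 10 10 0], max=10
Drop 7: I rot1 at col 0 lands with bottom-row=0; cleared 0 line(s) (total 0); column heights now [4 10 10 10 10 0], max=10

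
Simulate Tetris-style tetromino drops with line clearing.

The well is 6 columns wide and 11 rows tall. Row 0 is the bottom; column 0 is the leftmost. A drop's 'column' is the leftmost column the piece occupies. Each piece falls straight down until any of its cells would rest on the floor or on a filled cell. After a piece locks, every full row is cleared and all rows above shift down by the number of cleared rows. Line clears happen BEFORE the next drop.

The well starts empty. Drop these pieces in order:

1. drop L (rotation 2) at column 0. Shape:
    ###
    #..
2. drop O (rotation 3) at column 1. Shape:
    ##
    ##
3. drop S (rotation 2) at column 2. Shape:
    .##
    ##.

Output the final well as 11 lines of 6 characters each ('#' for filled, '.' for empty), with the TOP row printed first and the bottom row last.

Answer: ......
......
......
......
......
...##.
..##..
.##...
.##...
###...
#.....

Derivation:
Drop 1: L rot2 at col 0 lands with bottom-row=0; cleared 0 line(s) (total 0); column heights now [2 2 2 0 0 0], max=2
Drop 2: O rot3 at col 1 lands with bottom-row=2; cleared 0 line(s) (total 0); column heights now [2 4 4 0 0 0], max=4
Drop 3: S rot2 at col 2 lands with bottom-row=4; cleared 0 line(s) (total 0); column heights now [2 4 5 6 6 0], max=6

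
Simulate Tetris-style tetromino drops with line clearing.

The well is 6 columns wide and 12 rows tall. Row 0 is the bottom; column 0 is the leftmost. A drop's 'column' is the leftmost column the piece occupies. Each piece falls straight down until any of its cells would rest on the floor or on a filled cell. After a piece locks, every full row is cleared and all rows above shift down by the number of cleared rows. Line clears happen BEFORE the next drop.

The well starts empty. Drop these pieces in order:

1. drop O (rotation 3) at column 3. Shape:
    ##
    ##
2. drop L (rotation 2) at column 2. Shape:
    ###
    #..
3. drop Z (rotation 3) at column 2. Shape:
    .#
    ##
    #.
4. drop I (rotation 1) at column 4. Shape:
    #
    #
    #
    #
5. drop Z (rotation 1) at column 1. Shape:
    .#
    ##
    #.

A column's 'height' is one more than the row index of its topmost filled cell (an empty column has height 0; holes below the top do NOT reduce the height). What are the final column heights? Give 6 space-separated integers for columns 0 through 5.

Drop 1: O rot3 at col 3 lands with bottom-row=0; cleared 0 line(s) (total 0); column heights now [0 0 0 2 2 0], max=2
Drop 2: L rot2 at col 2 lands with bottom-row=1; cleared 0 line(s) (total 0); column heights now [0 0 3 3 3 0], max=3
Drop 3: Z rot3 at col 2 lands with bottom-row=3; cleared 0 line(s) (total 0); column heights now [0 0 5 6 3 0], max=6
Drop 4: I rot1 at col 4 lands with bottom-row=3; cleared 0 line(s) (total 0); column heights now [0 0 5 6 7 0], max=7
Drop 5: Z rot1 at col 1 lands with bottom-row=4; cleared 0 line(s) (total 0); column heights now [0 6 7 6 7 0], max=7

Answer: 0 6 7 6 7 0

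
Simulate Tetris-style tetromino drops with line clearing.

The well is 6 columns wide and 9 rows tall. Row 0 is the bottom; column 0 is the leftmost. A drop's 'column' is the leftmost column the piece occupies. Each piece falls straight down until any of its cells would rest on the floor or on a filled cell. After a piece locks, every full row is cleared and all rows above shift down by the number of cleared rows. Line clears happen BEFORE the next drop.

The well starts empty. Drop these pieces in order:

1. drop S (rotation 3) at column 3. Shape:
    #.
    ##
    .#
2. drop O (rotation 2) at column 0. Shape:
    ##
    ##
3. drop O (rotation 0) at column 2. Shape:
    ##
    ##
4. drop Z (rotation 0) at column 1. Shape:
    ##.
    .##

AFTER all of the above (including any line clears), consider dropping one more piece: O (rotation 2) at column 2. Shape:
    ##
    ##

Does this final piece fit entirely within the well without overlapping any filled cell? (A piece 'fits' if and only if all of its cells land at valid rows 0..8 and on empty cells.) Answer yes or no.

Drop 1: S rot3 at col 3 lands with bottom-row=0; cleared 0 line(s) (total 0); column heights now [0 0 0 3 2 0], max=3
Drop 2: O rot2 at col 0 lands with bottom-row=0; cleared 0 line(s) (total 0); column heights now [2 2 0 3 2 0], max=3
Drop 3: O rot0 at col 2 lands with bottom-row=3; cleared 0 line(s) (total 0); column heights now [2 2 5 5 2 0], max=5
Drop 4: Z rot0 at col 1 lands with bottom-row=5; cleared 0 line(s) (total 0); column heights now [2 7 7 6 2 0], max=7
Test piece O rot2 at col 2 (width 2): heights before test = [2 7 7 6 2 0]; fits = True

Answer: yes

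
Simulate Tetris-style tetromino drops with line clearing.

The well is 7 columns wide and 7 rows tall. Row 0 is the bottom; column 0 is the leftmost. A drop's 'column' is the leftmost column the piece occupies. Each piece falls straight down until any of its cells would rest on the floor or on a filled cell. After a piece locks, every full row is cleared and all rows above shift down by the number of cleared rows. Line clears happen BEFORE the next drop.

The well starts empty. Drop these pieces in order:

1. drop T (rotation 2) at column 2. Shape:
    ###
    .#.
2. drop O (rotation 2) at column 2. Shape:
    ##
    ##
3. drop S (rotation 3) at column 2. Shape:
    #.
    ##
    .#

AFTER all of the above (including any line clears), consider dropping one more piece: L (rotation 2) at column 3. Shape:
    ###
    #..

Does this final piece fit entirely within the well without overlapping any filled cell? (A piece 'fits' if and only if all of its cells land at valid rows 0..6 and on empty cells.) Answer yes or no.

Drop 1: T rot2 at col 2 lands with bottom-row=0; cleared 0 line(s) (total 0); column heights now [0 0 2 2 2 0 0], max=2
Drop 2: O rot2 at col 2 lands with bottom-row=2; cleared 0 line(s) (total 0); column heights now [0 0 4 4 2 0 0], max=4
Drop 3: S rot3 at col 2 lands with bottom-row=4; cleared 0 line(s) (total 0); column heights now [0 0 7 6 2 0 0], max=7
Test piece L rot2 at col 3 (width 3): heights before test = [0 0 7 6 2 0 0]; fits = False

Answer: no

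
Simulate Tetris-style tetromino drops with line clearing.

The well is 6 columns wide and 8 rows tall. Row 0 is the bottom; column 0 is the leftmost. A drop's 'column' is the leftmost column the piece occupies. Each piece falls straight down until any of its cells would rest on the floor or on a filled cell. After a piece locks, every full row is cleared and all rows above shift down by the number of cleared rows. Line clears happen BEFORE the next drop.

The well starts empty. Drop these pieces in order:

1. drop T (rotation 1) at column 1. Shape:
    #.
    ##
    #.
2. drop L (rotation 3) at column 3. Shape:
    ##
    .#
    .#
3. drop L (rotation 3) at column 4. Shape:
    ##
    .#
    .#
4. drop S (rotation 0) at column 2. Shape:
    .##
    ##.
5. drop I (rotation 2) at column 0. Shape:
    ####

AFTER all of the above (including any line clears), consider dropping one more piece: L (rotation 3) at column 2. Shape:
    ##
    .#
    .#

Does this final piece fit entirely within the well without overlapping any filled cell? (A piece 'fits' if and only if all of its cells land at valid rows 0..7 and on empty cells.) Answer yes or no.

Drop 1: T rot1 at col 1 lands with bottom-row=0; cleared 0 line(s) (total 0); column heights now [0 3 2 0 0 0], max=3
Drop 2: L rot3 at col 3 lands with bottom-row=0; cleared 0 line(s) (total 0); column heights now [0 3 2 3 3 0], max=3
Drop 3: L rot3 at col 4 lands with bottom-row=1; cleared 0 line(s) (total 0); column heights now [0 3 2 3 4 4], max=4
Drop 4: S rot0 at col 2 lands with bottom-row=3; cleared 0 line(s) (total 0); column heights now [0 3 4 5 5 4], max=5
Drop 5: I rot2 at col 0 lands with bottom-row=5; cleared 0 line(s) (total 0); column heights now [6 6 6 6 5 4], max=6
Test piece L rot3 at col 2 (width 2): heights before test = [6 6 6 6 5 4]; fits = False

Answer: no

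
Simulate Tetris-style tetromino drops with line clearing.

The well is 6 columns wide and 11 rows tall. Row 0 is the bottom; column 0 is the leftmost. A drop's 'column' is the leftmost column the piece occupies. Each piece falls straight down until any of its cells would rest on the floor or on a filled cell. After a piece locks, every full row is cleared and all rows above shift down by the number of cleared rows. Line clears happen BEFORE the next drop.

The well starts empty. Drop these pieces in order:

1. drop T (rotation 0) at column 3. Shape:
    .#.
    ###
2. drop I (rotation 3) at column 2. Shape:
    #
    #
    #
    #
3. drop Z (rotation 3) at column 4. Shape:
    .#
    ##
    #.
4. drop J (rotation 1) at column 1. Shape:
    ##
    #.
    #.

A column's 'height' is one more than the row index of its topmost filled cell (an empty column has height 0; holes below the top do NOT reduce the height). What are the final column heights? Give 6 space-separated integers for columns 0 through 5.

Drop 1: T rot0 at col 3 lands with bottom-row=0; cleared 0 line(s) (total 0); column heights now [0 0 0 1 2 1], max=2
Drop 2: I rot3 at col 2 lands with bottom-row=0; cleared 0 line(s) (total 0); column heights now [0 0 4 1 2 1], max=4
Drop 3: Z rot3 at col 4 lands with bottom-row=2; cleared 0 line(s) (total 0); column heights now [0 0 4 1 4 5], max=5
Drop 4: J rot1 at col 1 lands with bottom-row=2; cleared 0 line(s) (total 0); column heights now [0 5 5 1 4 5], max=5

Answer: 0 5 5 1 4 5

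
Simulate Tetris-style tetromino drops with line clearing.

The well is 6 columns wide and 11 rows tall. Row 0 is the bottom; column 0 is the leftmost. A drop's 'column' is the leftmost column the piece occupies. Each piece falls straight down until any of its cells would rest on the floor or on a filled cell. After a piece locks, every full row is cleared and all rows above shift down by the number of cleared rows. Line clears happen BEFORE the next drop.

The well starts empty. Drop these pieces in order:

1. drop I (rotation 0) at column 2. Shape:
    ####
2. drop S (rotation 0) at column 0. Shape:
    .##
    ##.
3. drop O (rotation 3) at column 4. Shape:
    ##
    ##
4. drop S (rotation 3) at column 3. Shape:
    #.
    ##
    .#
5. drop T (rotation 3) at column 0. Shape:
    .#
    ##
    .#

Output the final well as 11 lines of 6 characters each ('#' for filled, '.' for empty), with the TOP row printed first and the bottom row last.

Answer: ......
......
......
......
......
......
...#..
.#.##.
##..#.
.#..##
.##.##

Derivation:
Drop 1: I rot0 at col 2 lands with bottom-row=0; cleared 0 line(s) (total 0); column heights now [0 0 1 1 1 1], max=1
Drop 2: S rot0 at col 0 lands with bottom-row=0; cleared 1 line(s) (total 1); column heights now [0 1 1 0 0 0], max=1
Drop 3: O rot3 at col 4 lands with bottom-row=0; cleared 0 line(s) (total 1); column heights now [0 1 1 0 2 2], max=2
Drop 4: S rot3 at col 3 lands with bottom-row=2; cleared 0 line(s) (total 1); column heights now [0 1 1 5 4 2], max=5
Drop 5: T rot3 at col 0 lands with bottom-row=1; cleared 0 line(s) (total 1); column heights now [3 4 1 5 4 2], max=5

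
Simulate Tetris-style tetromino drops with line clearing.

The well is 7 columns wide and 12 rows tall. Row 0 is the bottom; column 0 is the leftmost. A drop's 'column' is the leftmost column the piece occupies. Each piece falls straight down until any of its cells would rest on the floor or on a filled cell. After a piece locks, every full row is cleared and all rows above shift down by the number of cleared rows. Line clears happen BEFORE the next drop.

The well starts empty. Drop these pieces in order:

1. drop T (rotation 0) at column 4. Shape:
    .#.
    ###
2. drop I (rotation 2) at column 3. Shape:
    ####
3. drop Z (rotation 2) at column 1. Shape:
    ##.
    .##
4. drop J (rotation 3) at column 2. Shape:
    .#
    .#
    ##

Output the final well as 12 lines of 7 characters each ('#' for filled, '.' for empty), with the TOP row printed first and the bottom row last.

Answer: .......
.......
.......
.......
...#...
...#...
..##...
.##....
..##...
...####
.....#.
....###

Derivation:
Drop 1: T rot0 at col 4 lands with bottom-row=0; cleared 0 line(s) (total 0); column heights now [0 0 0 0 1 2 1], max=2
Drop 2: I rot2 at col 3 lands with bottom-row=2; cleared 0 line(s) (total 0); column heights now [0 0 0 3 3 3 3], max=3
Drop 3: Z rot2 at col 1 lands with bottom-row=3; cleared 0 line(s) (total 0); column heights now [0 5 5 4 3 3 3], max=5
Drop 4: J rot3 at col 2 lands with bottom-row=5; cleared 0 line(s) (total 0); column heights now [0 5 6 8 3 3 3], max=8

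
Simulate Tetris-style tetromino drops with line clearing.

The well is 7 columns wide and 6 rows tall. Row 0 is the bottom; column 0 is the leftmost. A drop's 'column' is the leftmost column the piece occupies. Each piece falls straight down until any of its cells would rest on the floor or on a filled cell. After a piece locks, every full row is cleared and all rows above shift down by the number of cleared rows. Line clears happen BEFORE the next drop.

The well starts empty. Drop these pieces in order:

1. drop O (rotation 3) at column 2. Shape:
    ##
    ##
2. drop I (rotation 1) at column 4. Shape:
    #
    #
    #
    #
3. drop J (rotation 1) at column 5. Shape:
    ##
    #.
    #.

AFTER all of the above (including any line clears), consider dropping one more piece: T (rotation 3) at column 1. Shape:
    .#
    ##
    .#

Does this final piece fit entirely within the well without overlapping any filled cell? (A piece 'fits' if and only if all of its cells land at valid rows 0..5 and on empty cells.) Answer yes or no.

Drop 1: O rot3 at col 2 lands with bottom-row=0; cleared 0 line(s) (total 0); column heights now [0 0 2 2 0 0 0], max=2
Drop 2: I rot1 at col 4 lands with bottom-row=0; cleared 0 line(s) (total 0); column heights now [0 0 2 2 4 0 0], max=4
Drop 3: J rot1 at col 5 lands with bottom-row=0; cleared 0 line(s) (total 0); column heights now [0 0 2 2 4 3 3], max=4
Test piece T rot3 at col 1 (width 2): heights before test = [0 0 2 2 4 3 3]; fits = True

Answer: yes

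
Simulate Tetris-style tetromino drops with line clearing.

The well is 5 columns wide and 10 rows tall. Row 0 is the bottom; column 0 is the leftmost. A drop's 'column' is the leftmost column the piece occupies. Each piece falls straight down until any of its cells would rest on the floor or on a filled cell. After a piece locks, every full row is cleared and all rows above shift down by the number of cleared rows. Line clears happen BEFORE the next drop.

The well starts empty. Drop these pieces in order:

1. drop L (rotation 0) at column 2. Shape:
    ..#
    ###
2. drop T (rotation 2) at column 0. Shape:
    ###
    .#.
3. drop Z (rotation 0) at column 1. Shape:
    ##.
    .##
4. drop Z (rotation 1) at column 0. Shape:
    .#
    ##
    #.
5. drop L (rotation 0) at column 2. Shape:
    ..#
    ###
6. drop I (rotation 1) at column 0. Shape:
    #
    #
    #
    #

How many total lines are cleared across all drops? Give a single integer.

Answer: 1

Derivation:
Drop 1: L rot0 at col 2 lands with bottom-row=0; cleared 0 line(s) (total 0); column heights now [0 0 1 1 2], max=2
Drop 2: T rot2 at col 0 lands with bottom-row=0; cleared 0 line(s) (total 0); column heights now [2 2 2 1 2], max=2
Drop 3: Z rot0 at col 1 lands with bottom-row=2; cleared 0 line(s) (total 0); column heights now [2 4 4 3 2], max=4
Drop 4: Z rot1 at col 0 lands with bottom-row=3; cleared 0 line(s) (total 0); column heights now [5 6 4 3 2], max=6
Drop 5: L rot0 at col 2 lands with bottom-row=4; cleared 1 line(s) (total 1); column heights now [4 5 4 3 5], max=5
Drop 6: I rot1 at col 0 lands with bottom-row=4; cleared 0 line(s) (total 1); column heights now [8 5 4 3 5], max=8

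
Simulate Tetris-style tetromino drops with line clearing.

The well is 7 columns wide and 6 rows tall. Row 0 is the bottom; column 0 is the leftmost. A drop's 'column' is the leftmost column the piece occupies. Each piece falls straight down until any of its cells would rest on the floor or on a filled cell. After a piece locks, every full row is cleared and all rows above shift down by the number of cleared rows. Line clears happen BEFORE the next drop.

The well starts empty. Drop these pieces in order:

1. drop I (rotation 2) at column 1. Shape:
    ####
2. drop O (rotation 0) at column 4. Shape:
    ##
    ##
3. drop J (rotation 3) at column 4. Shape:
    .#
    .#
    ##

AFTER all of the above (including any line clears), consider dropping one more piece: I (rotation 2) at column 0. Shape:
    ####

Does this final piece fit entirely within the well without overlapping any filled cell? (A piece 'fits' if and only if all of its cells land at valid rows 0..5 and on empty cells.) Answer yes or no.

Answer: yes

Derivation:
Drop 1: I rot2 at col 1 lands with bottom-row=0; cleared 0 line(s) (total 0); column heights now [0 1 1 1 1 0 0], max=1
Drop 2: O rot0 at col 4 lands with bottom-row=1; cleared 0 line(s) (total 0); column heights now [0 1 1 1 3 3 0], max=3
Drop 3: J rot3 at col 4 lands with bottom-row=3; cleared 0 line(s) (total 0); column heights now [0 1 1 1 4 6 0], max=6
Test piece I rot2 at col 0 (width 4): heights before test = [0 1 1 1 4 6 0]; fits = True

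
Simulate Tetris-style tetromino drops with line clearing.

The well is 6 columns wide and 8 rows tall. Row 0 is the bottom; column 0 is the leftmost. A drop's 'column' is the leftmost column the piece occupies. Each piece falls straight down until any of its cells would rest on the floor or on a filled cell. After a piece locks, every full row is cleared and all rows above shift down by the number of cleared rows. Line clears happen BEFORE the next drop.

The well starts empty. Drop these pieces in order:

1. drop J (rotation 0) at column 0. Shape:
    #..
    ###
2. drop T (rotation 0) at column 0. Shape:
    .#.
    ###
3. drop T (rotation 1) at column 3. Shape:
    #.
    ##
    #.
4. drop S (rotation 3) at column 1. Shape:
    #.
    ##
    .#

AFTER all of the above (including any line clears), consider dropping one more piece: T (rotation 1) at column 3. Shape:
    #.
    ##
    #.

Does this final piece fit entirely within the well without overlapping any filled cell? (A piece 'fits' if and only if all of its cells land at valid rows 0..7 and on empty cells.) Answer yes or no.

Drop 1: J rot0 at col 0 lands with bottom-row=0; cleared 0 line(s) (total 0); column heights now [2 1 1 0 0 0], max=2
Drop 2: T rot0 at col 0 lands with bottom-row=2; cleared 0 line(s) (total 0); column heights now [3 4 3 0 0 0], max=4
Drop 3: T rot1 at col 3 lands with bottom-row=0; cleared 0 line(s) (total 0); column heights now [3 4 3 3 2 0], max=4
Drop 4: S rot3 at col 1 lands with bottom-row=3; cleared 0 line(s) (total 0); column heights now [3 6 5 3 2 0], max=6
Test piece T rot1 at col 3 (width 2): heights before test = [3 6 5 3 2 0]; fits = True

Answer: yes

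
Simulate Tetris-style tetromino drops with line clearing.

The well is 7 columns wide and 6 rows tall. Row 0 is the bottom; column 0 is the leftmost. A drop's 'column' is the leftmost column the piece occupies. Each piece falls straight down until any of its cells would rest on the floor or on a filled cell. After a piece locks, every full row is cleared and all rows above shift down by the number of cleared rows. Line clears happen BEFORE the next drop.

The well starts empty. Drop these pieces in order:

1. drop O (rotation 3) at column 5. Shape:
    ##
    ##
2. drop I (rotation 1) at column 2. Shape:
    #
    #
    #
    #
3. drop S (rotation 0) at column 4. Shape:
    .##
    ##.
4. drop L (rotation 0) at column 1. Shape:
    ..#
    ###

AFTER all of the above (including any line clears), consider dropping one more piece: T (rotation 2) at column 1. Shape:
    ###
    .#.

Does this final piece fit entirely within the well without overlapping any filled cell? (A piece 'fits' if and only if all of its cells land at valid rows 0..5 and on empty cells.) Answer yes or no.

Answer: no

Derivation:
Drop 1: O rot3 at col 5 lands with bottom-row=0; cleared 0 line(s) (total 0); column heights now [0 0 0 0 0 2 2], max=2
Drop 2: I rot1 at col 2 lands with bottom-row=0; cleared 0 line(s) (total 0); column heights now [0 0 4 0 0 2 2], max=4
Drop 3: S rot0 at col 4 lands with bottom-row=2; cleared 0 line(s) (total 0); column heights now [0 0 4 0 3 4 4], max=4
Drop 4: L rot0 at col 1 lands with bottom-row=4; cleared 0 line(s) (total 0); column heights now [0 5 5 6 3 4 4], max=6
Test piece T rot2 at col 1 (width 3): heights before test = [0 5 5 6 3 4 4]; fits = False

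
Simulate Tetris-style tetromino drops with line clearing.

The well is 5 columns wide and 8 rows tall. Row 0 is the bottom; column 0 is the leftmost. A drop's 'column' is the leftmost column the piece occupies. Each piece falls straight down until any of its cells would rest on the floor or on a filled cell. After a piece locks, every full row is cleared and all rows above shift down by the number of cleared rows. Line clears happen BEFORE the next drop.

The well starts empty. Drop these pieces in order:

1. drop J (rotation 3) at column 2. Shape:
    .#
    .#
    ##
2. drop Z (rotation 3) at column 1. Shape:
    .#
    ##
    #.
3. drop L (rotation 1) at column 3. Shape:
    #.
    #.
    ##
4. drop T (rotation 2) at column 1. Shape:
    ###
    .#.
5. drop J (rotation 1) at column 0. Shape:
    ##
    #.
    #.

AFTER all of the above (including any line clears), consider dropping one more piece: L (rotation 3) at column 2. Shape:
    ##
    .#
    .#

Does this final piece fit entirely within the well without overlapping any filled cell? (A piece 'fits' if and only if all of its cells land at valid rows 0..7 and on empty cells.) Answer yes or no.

Drop 1: J rot3 at col 2 lands with bottom-row=0; cleared 0 line(s) (total 0); column heights now [0 0 1 3 0], max=3
Drop 2: Z rot3 at col 1 lands with bottom-row=0; cleared 0 line(s) (total 0); column heights now [0 2 3 3 0], max=3
Drop 3: L rot1 at col 3 lands with bottom-row=3; cleared 0 line(s) (total 0); column heights now [0 2 3 6 4], max=6
Drop 4: T rot2 at col 1 lands with bottom-row=5; cleared 0 line(s) (total 0); column heights now [0 7 7 7 4], max=7
Drop 5: J rot1 at col 0 lands with bottom-row=5; cleared 0 line(s) (total 0); column heights now [8 8 7 7 4], max=8
Test piece L rot3 at col 2 (width 2): heights before test = [8 8 7 7 4]; fits = False

Answer: no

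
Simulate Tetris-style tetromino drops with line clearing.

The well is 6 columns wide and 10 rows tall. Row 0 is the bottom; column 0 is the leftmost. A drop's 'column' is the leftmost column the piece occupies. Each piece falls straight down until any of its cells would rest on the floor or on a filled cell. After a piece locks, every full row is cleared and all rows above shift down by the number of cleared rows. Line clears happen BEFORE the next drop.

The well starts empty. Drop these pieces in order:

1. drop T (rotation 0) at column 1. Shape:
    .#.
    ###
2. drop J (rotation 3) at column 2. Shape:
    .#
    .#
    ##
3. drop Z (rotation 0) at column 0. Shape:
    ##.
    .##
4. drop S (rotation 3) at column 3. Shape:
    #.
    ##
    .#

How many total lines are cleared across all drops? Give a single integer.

Answer: 0

Derivation:
Drop 1: T rot0 at col 1 lands with bottom-row=0; cleared 0 line(s) (total 0); column heights now [0 1 2 1 0 0], max=2
Drop 2: J rot3 at col 2 lands with bottom-row=2; cleared 0 line(s) (total 0); column heights now [0 1 3 5 0 0], max=5
Drop 3: Z rot0 at col 0 lands with bottom-row=3; cleared 0 line(s) (total 0); column heights now [5 5 4 5 0 0], max=5
Drop 4: S rot3 at col 3 lands with bottom-row=4; cleared 0 line(s) (total 0); column heights now [5 5 4 7 6 0], max=7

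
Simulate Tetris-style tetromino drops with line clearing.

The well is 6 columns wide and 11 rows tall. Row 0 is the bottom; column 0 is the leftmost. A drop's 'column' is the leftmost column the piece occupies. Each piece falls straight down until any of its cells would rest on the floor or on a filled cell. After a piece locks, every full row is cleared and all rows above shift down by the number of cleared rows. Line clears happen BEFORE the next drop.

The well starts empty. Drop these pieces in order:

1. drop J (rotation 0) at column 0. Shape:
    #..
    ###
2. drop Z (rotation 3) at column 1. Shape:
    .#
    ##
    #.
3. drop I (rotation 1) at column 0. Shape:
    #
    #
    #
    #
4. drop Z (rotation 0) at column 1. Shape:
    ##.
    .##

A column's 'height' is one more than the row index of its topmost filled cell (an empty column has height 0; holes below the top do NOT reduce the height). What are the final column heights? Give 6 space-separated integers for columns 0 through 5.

Drop 1: J rot0 at col 0 lands with bottom-row=0; cleared 0 line(s) (total 0); column heights now [2 1 1 0 0 0], max=2
Drop 2: Z rot3 at col 1 lands with bottom-row=1; cleared 0 line(s) (total 0); column heights now [2 3 4 0 0 0], max=4
Drop 3: I rot1 at col 0 lands with bottom-row=2; cleared 0 line(s) (total 0); column heights now [6 3 4 0 0 0], max=6
Drop 4: Z rot0 at col 1 lands with bottom-row=4; cleared 0 line(s) (total 0); column heights now [6 6 6 5 0 0], max=6

Answer: 6 6 6 5 0 0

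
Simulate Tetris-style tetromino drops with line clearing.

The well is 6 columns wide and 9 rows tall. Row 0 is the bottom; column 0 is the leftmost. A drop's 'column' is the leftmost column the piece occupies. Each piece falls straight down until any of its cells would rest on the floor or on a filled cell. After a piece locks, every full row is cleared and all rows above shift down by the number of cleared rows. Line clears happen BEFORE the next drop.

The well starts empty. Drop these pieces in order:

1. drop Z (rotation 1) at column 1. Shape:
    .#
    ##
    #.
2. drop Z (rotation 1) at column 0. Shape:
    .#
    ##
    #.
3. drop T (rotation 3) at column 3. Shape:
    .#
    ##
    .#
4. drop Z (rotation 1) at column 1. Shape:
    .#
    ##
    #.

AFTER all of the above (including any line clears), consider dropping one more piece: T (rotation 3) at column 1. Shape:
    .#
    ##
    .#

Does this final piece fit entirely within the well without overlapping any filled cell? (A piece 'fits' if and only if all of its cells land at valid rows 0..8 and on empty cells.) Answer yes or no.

Answer: no

Derivation:
Drop 1: Z rot1 at col 1 lands with bottom-row=0; cleared 0 line(s) (total 0); column heights now [0 2 3 0 0 0], max=3
Drop 2: Z rot1 at col 0 lands with bottom-row=1; cleared 0 line(s) (total 0); column heights now [3 4 3 0 0 0], max=4
Drop 3: T rot3 at col 3 lands with bottom-row=0; cleared 0 line(s) (total 0); column heights now [3 4 3 2 3 0], max=4
Drop 4: Z rot1 at col 1 lands with bottom-row=4; cleared 0 line(s) (total 0); column heights now [3 6 7 2 3 0], max=7
Test piece T rot3 at col 1 (width 2): heights before test = [3 6 7 2 3 0]; fits = False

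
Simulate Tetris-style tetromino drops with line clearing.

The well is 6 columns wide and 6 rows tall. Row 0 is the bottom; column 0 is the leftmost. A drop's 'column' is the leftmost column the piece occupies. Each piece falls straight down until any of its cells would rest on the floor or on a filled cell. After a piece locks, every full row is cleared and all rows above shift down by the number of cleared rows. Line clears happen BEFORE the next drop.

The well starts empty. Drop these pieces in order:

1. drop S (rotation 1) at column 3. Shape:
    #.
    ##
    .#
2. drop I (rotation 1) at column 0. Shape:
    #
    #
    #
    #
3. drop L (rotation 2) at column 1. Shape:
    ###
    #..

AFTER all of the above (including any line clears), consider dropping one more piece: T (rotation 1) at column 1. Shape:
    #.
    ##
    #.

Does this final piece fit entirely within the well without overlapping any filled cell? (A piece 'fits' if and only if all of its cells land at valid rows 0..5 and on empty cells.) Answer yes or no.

Drop 1: S rot1 at col 3 lands with bottom-row=0; cleared 0 line(s) (total 0); column heights now [0 0 0 3 2 0], max=3
Drop 2: I rot1 at col 0 lands with bottom-row=0; cleared 0 line(s) (total 0); column heights now [4 0 0 3 2 0], max=4
Drop 3: L rot2 at col 1 lands with bottom-row=2; cleared 0 line(s) (total 0); column heights now [4 4 4 4 2 0], max=4
Test piece T rot1 at col 1 (width 2): heights before test = [4 4 4 4 2 0]; fits = False

Answer: no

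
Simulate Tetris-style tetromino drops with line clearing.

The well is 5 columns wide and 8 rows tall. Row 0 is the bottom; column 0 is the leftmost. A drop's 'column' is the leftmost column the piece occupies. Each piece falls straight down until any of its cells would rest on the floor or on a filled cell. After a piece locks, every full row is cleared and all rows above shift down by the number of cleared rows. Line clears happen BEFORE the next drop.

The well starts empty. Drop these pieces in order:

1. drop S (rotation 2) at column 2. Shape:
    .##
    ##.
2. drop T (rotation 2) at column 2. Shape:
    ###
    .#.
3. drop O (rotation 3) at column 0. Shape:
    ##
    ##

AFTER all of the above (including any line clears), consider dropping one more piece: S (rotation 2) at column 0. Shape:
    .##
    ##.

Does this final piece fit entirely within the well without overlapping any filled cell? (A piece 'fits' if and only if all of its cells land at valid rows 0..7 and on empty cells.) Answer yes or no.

Drop 1: S rot2 at col 2 lands with bottom-row=0; cleared 0 line(s) (total 0); column heights now [0 0 1 2 2], max=2
Drop 2: T rot2 at col 2 lands with bottom-row=2; cleared 0 line(s) (total 0); column heights now [0 0 4 4 4], max=4
Drop 3: O rot3 at col 0 lands with bottom-row=0; cleared 0 line(s) (total 0); column heights now [2 2 4 4 4], max=4
Test piece S rot2 at col 0 (width 3): heights before test = [2 2 4 4 4]; fits = True

Answer: yes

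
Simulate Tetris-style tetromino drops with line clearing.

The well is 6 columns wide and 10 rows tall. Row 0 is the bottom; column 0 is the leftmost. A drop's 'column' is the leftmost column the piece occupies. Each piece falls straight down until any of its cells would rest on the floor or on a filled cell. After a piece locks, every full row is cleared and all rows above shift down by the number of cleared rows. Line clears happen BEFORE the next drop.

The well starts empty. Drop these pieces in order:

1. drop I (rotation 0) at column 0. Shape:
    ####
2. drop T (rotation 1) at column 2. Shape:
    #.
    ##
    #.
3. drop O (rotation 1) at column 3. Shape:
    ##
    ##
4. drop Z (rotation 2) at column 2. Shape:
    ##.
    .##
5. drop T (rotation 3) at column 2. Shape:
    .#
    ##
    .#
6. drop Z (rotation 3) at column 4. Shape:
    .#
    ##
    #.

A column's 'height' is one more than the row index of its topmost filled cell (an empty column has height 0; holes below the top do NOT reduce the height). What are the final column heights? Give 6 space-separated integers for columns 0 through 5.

Answer: 1 1 9 10 8 9

Derivation:
Drop 1: I rot0 at col 0 lands with bottom-row=0; cleared 0 line(s) (total 0); column heights now [1 1 1 1 0 0], max=1
Drop 2: T rot1 at col 2 lands with bottom-row=1; cleared 0 line(s) (total 0); column heights now [1 1 4 3 0 0], max=4
Drop 3: O rot1 at col 3 lands with bottom-row=3; cleared 0 line(s) (total 0); column heights now [1 1 4 5 5 0], max=5
Drop 4: Z rot2 at col 2 lands with bottom-row=5; cleared 0 line(s) (total 0); column heights now [1 1 7 7 6 0], max=7
Drop 5: T rot3 at col 2 lands with bottom-row=7; cleared 0 line(s) (total 0); column heights now [1 1 9 10 6 0], max=10
Drop 6: Z rot3 at col 4 lands with bottom-row=6; cleared 0 line(s) (total 0); column heights now [1 1 9 10 8 9], max=10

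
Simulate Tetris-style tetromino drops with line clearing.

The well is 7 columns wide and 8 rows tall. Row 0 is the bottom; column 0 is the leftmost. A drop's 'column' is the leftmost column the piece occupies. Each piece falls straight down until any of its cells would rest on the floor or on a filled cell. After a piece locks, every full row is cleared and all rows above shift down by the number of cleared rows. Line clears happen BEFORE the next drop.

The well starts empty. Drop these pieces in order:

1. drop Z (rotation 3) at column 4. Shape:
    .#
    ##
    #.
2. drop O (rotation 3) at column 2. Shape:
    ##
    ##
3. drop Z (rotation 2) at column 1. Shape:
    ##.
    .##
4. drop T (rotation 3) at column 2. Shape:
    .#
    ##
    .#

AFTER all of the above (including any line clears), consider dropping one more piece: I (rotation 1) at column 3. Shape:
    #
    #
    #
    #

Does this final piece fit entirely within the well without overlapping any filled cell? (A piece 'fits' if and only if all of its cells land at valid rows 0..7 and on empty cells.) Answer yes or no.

Answer: no

Derivation:
Drop 1: Z rot3 at col 4 lands with bottom-row=0; cleared 0 line(s) (total 0); column heights now [0 0 0 0 2 3 0], max=3
Drop 2: O rot3 at col 2 lands with bottom-row=0; cleared 0 line(s) (total 0); column heights now [0 0 2 2 2 3 0], max=3
Drop 3: Z rot2 at col 1 lands with bottom-row=2; cleared 0 line(s) (total 0); column heights now [0 4 4 3 2 3 0], max=4
Drop 4: T rot3 at col 2 lands with bottom-row=3; cleared 0 line(s) (total 0); column heights now [0 4 5 6 2 3 0], max=6
Test piece I rot1 at col 3 (width 1): heights before test = [0 4 5 6 2 3 0]; fits = False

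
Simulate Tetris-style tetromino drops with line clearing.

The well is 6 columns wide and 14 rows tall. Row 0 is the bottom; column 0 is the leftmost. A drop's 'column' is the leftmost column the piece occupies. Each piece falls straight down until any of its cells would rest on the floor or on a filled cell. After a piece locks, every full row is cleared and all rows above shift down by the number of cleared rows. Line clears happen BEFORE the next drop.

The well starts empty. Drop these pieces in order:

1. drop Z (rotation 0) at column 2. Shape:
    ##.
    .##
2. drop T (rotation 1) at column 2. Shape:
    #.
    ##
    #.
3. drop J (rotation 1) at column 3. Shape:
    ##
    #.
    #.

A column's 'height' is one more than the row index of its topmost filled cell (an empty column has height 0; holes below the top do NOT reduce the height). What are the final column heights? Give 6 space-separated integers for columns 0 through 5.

Answer: 0 0 5 7 7 0

Derivation:
Drop 1: Z rot0 at col 2 lands with bottom-row=0; cleared 0 line(s) (total 0); column heights now [0 0 2 2 1 0], max=2
Drop 2: T rot1 at col 2 lands with bottom-row=2; cleared 0 line(s) (total 0); column heights now [0 0 5 4 1 0], max=5
Drop 3: J rot1 at col 3 lands with bottom-row=4; cleared 0 line(s) (total 0); column heights now [0 0 5 7 7 0], max=7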